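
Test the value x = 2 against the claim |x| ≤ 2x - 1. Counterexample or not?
Substitute x = 2 into the relation:
x = 2: LHS = |2| = 2, RHS = 2·2 - 1 = 3; 2 ≤ 3 — holds

The claim holds here, so x = 2 is not a counterexample. (A counterexample exists elsewhere, e.g. x = 0.)

Answer: No, x = 2 is not a counterexample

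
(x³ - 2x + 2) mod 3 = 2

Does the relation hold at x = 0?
x = 0: LHS = (0³ - 2·0 + 2) mod 3 = 2 mod 3 = 2; 2 = 2 — holds

The relation is satisfied at x = 0.

Answer: Yes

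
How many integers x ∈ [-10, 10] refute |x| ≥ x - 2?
Over all integers in [-10, 10], LHS − RHS is smallest at x = 0, where it equals 2:
x = 0: LHS = |0| = 0, RHS = 0 - 2 = -2; 0 ≥ -2 — holds
At the ends of the range:
x = -10: LHS = |-10| = 10, RHS = (-10) - 2 = -12; 10 ≥ -12 — holds
x = 10: LHS = |10| = 10, RHS = 10 - 2 = 8; 10 ≥ 8 — holds
Hence LHS − RHS is never negative, i.e. LHS ≥ RHS throughout, so the relation holds for every integer in [-10, 10].

No counterexample appears in that range.

Answer: 0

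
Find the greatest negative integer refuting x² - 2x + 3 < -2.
Testing negative integers from -1 downward:
x = -1: LHS = (-1)² - 2·(-1) + 3 = 6; 6 < -2 — FAILS  ← closest negative counterexample to 0

Answer: x = -1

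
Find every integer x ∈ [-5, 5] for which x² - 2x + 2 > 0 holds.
Over all integers in [-5, 5], LHS − RHS is smallest at x = 1, where it equals 1:
x = 1: LHS = 1² - 2·1 + 2 = 1; 1 > 0 — holds
At the ends of the range:
x = -5: LHS = (-5)² - 2·(-5) + 2 = 37; 37 > 0 — holds
x = 5: LHS = 5² - 2·5 + 2 = 17; 17 > 0 — holds
Hence LHS − RHS is never zero or negative, i.e. LHS > RHS throughout, so the relation holds for every integer in [-5, 5].

Answer: All integers in [-5, 5]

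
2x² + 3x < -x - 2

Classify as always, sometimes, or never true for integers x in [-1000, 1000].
Over all integers in [-1000, 1000], LHS − RHS is smallest at x = -1, where it equals 0:
x = -1: LHS = 2·(-1)² + 3·(-1) = -1, RHS = -(-1) - 2 = -1; -1 < -1 — FAILS
At the ends of the range:
x = -1000: LHS = 2·(-1000)² + 3·(-1000) = 1997000, RHS = -(-1000) - 2 = 998; 1997000 < 998 — FAILS
x = 1000: LHS = 2·1000² + 3·1000 = 2003000, RHS = -1000 - 2 = -1002; 2003000 < -1002 — FAILS
Hence LHS − RHS is never negative, i.e. LHS ≥ RHS throughout, so the claimed relation (<) fails for every integer in [-1000, 1000].

No integer in the range satisfies it.

Answer: Never true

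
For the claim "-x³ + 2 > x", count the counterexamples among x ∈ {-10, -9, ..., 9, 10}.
Counterexamples in [-10, 10]: {1, 2, 3, 4, 5, 6, 7, 8, 9, 10}.

Counting them gives 10 values.

Answer: 10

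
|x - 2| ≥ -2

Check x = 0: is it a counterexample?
Substitute x = 0 into the relation:
x = 0: LHS = |0 - 2| = |-2| = 2; 2 ≥ -2 — holds

The relation holds at x = 0, so it is not a counterexample.

Answer: No, x = 0 is not a counterexample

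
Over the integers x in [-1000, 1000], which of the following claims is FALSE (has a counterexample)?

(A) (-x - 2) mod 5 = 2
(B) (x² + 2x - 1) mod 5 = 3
(A) x = 0: LHS = (-0 - 2) mod 5 = (-2) mod 5 = 3; 3 = 2 — FAILS
(B) x = 0: LHS = (0² + 2·0 - 1) mod 5 = (-1) mod 5 = 4; 4 = 3 — FAILS

Answer: Both A and B are false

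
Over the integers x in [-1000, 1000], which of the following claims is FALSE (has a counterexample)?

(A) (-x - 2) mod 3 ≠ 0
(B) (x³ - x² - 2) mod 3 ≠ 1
(A) x = 1: LHS = (-1 - 2) mod 3 = (-3) mod 3 = 0; 0 ≠ 0 — FAILS
(B) x = 0: LHS = (0³ - 0² - 2) mod 3 = (-2) mod 3 = 1; 1 ≠ 1 — FAILS

Answer: Both A and B are false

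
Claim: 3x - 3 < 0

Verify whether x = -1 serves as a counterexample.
Substitute x = -1 into the relation:
x = -1: LHS = 3·(-1) - 3 = -6; -6 < 0 — holds

The claim holds here, so x = -1 is not a counterexample. (A counterexample exists elsewhere, e.g. x = 1.)

Answer: No, x = -1 is not a counterexample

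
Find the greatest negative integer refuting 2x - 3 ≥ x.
Testing negative integers from -1 downward:
x = -1: LHS = 2·(-1) - 3 = -5; -5 ≥ -1 — FAILS  ← closest negative counterexample to 0

Answer: x = -1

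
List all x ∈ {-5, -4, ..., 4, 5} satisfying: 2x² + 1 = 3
Holds for: {-1, 1}
Fails for: {-5, -4, -3, -2, 0, 2, 3, 4, 5}

Answer: {-1, 1}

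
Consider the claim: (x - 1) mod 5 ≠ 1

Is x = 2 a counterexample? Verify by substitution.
Substitute x = 2 into the relation:
x = 2: LHS = (2 - 1) mod 5 = 1 mod 5 = 1; 1 ≠ 1 — FAILS

Since the claim fails at x = 2, this value is a counterexample.

Answer: Yes, x = 2 is a counterexample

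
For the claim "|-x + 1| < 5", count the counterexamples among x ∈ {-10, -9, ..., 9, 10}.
Counterexamples in [-10, 10]: {-10, -9, -8, -7, -6, -5, -4, 6, 7, 8, 9, 10}.

Counting them gives 12 values.

Answer: 12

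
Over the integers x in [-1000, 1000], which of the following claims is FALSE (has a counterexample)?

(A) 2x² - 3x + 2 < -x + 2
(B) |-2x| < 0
(A) x = 0: LHS = 2·0² - 3·0 + 2 = 2, RHS = -0 + 2 = 2; 2 < 2 — FAILS
(B) x = 0: LHS = |-2·0| = |0| = 0; 0 < 0 — FAILS

Answer: Both A and B are false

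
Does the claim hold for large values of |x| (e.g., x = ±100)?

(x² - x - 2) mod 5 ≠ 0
x = 100: LHS = (100² - 100 - 2) mod 5 = 9898 mod 5 = 3; 3 ≠ 0 — holds
x = -100: LHS = ((-100)² - (-100) - 2) mod 5 = 10098 mod 5 = 3; 3 ≠ 0 — holds

Answer: Yes, holds for both x = 100 and x = -100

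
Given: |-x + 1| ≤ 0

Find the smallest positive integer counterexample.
Testing positive integers:
x = 1: LHS = |-1 + 1| = |0| = 0; 0 ≤ 0 — holds
x = 2: LHS = |-2 + 1| = |-1| = 1; 1 ≤ 0 — FAILS  ← smallest positive counterexample

Answer: x = 2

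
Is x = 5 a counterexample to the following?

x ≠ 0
Substitute x = 5 into the relation:
x = 5: 5 ≠ 0 — holds

The claim holds here, so x = 5 is not a counterexample. (A counterexample exists elsewhere, e.g. x = 0.)

Answer: No, x = 5 is not a counterexample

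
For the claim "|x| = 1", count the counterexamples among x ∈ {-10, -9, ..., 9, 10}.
Counterexamples in [-10, 10]: {-10, -9, -8, -7, -6, -5, -4, -3, -2, 0, 2, 3, 4, 5, 6, 7, 8, 9, 10}.

Counting them gives 19 values.

Answer: 19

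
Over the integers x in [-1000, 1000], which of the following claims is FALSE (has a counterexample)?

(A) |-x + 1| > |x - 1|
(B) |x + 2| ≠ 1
(A) x = 0: LHS = |-0 + 1| = |1| = 1, RHS = |0 - 1| = |-1| = 1; 1 > 1 — FAILS
(B) x = -1: LHS = |(-1) + 2| = |1| = 1; 1 ≠ 1 — FAILS

Answer: Both A and B are false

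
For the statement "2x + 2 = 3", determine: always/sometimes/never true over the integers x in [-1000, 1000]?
Track d = LHS − RHS over the integers in [-1000, 1000]. Equality would need d = 0, but d changes sign only between consecutive integers, jumping over 0:
x = 0: LHS = 2·0 + 2 = 2; 2 = 3 — FAILS  (d = -1)
x = 1: LHS = 2·1 + 2 = 4; 4 = 3 — FAILS  (d = 1)
Away from these crossings d keeps a constant sign, and checking every integer in [-1000, 1000] confirms d ≠ 0 throughout. Hence the two sides are never equal, so the claimed relation (=) fails for every integer in [-1000, 1000].

No integer in the range satisfies it.

Answer: Never true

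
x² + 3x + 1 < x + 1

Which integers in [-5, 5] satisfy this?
Holds for: {-1}
Fails for: {-5, -4, -3, -2, 0, 1, 2, 3, 4, 5}

Answer: {-1}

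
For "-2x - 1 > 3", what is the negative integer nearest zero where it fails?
Testing negative integers from -1 downward:
x = -1: LHS = -2·(-1) - 1 = 1; 1 > 3 — FAILS  ← closest negative counterexample to 0

Answer: x = -1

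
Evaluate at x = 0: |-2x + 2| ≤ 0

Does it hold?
x = 0: LHS = |-2·0 + 2| = |2| = 2; 2 ≤ 0 — FAILS

The relation fails at x = 0, so x = 0 is a counterexample.

Answer: No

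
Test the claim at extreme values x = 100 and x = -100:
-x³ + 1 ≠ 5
x = 100: LHS = -100³ + 1 = -999999; -999999 ≠ 5 — holds
x = -100: LHS = -(-100)³ + 1 = 1000001; 1000001 ≠ 5 — holds

Answer: Yes, holds for both x = 100 and x = -100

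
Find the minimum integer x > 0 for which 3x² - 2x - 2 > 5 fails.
Testing positive integers:
x = 1: LHS = 3·1² - 2·1 - 2 = -1; -1 > 5 — FAILS  ← smallest positive counterexample

Answer: x = 1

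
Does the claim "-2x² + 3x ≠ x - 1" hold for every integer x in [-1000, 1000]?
Track d = LHS − RHS over the integers in [-1000, 1000]. Equality would need d = 0, but d changes sign only between consecutive integers, jumping over 0:
x = -1: LHS = -2·(-1)² + 3·(-1) = -5, RHS = (-1) - 1 = -2; -5 ≠ -2 — holds  (d = -3)
x = 0: LHS = -2·0² + 3·0 = 0, RHS = 0 - 1 = -1; 0 ≠ -1 — holds  (d = 1)
x = 1: LHS = -2·1² + 3·1 = 1, RHS = 1 - 1 = 0; 1 ≠ 0 — holds  (d = 1)
x = 2: LHS = -2·2² + 3·2 = -2, RHS = 2 - 1 = 1; -2 ≠ 1 — holds  (d = -3)
Away from these crossings d keeps a constant sign, and checking every integer in [-1000, 1000] confirms d ≠ 0 throughout. Hence the two sides are never equal, so the relation holds for every integer in [-1000, 1000].

No counterexample exists.

Answer: True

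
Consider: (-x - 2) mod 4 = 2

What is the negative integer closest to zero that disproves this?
Testing negative integers from -1 downward:
x = -1: LHS = (-(-1) - 2) mod 4 = (-1) mod 4 = 3; 3 = 2 — FAILS  ← closest negative counterexample to 0

Answer: x = -1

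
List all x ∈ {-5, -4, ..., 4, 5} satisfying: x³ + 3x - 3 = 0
Track d = LHS − RHS over the integers in [-5, 5]. Equality would need d = 0, but d changes sign only between consecutive integers, jumping over 0:
x = 0: LHS = 0³ + 3·0 - 3 = -3; -3 = 0 — FAILS  (d = -3)
x = 1: LHS = 1³ + 3·1 - 3 = 1; 1 = 0 — FAILS  (d = 1)
Away from these crossings d keeps a constant sign, and checking every integer in [-5, 5] confirms d ≠ 0 throughout. Hence the two sides are never equal, so the claimed relation (=) fails for every integer in [-5, 5].

Answer: None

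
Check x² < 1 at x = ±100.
x = 100: LHS = 100² = 10000; 10000 < 1 — FAILS
x = -100: LHS = (-100)² = 10000; 10000 < 1 — FAILS

Answer: No, fails for both x = 100 and x = -100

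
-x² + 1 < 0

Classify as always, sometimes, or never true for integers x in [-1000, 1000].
Holds at x = 2: LHS = -2² + 1 = -3; -3 < 0 — holds
Fails at x = 0: LHS = -0² + 1 = 1; 1 < 0 — FAILS
It is satisfied by some integers in the range but not all.

Answer: Sometimes true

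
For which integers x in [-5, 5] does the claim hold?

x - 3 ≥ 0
Holds for: {3, 4, 5}
Fails for: {-5, -4, -3, -2, -1, 0, 1, 2}

Answer: {3, 4, 5}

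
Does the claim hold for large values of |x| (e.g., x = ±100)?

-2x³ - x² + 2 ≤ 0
x = 100: LHS = -2·100³ - 100² + 2 = -2009998; -2009998 ≤ 0 — holds
x = -100: LHS = -2·(-100)³ - (-100)² + 2 = 1990002; 1990002 ≤ 0 — FAILS

Answer: Partially: holds for x = 100, fails for x = -100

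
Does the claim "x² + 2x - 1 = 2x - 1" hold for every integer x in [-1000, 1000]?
The claim fails at x = 1:
x = 1: LHS = 1² + 2·1 - 1 = 2, RHS = 2·1 - 1 = 1; 2 = 1 — FAILS

Because a single integer refutes it, the statement is false.

Answer: False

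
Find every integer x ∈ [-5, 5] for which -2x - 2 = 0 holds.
Holds for: {-1}
Fails for: {-5, -4, -3, -2, 0, 1, 2, 3, 4, 5}

Answer: {-1}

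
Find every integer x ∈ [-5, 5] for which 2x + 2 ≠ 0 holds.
Holds for: {-5, -4, -3, -2, 0, 1, 2, 3, 4, 5}
Fails for: {-1}

Answer: {-5, -4, -3, -2, 0, 1, 2, 3, 4, 5}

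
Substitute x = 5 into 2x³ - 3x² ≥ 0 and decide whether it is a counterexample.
Substitute x = 5 into the relation:
x = 5: LHS = 2·5³ - 3·5² = 175; 175 ≥ 0 — holds

The claim holds here, so x = 5 is not a counterexample. (A counterexample exists elsewhere, e.g. x = 1.)

Answer: No, x = 5 is not a counterexample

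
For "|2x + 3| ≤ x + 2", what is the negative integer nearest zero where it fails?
Testing negative integers from -1 downward:
x = -1: LHS = |2·(-1) + 3| = |1| = 1, RHS = (-1) + 2 = 1; 1 ≤ 1 — holds
x = -2: LHS = |2·(-2) + 3| = |-1| = 1, RHS = (-2) + 2 = 0; 1 ≤ 0 — FAILS  ← closest negative counterexample to 0

Answer: x = -2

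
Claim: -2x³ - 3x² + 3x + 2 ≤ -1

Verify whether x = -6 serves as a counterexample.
Substitute x = -6 into the relation:
x = -6: LHS = -2·(-6)³ - 3·(-6)² + 3·(-6) + 2 = 308; 308 ≤ -1 — FAILS

Since the claim fails at x = -6, this value is a counterexample.

Answer: Yes, x = -6 is a counterexample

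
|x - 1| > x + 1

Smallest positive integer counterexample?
Testing positive integers:
x = 1: LHS = |1 - 1| = |0| = 0, RHS = 1 + 1 = 2; 0 > 2 — FAILS  ← smallest positive counterexample

Answer: x = 1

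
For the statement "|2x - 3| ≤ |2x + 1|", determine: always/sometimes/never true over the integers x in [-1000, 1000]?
Holds at x = 1: LHS = |2·1 - 3| = |-1| = 1, RHS = |2·1 + 1| = |3| = 3; 1 ≤ 3 — holds
Fails at x = 0: LHS = |2·0 - 3| = |-3| = 3, RHS = |2·0 + 1| = |1| = 1; 3 ≤ 1 — FAILS
It is satisfied by some integers in the range but not all.

Answer: Sometimes true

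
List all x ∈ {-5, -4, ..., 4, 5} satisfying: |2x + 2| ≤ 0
Holds for: {-1}
Fails for: {-5, -4, -3, -2, 0, 1, 2, 3, 4, 5}

Answer: {-1}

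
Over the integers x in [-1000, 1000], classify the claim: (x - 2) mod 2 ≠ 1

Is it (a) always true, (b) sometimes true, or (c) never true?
Holds at x = 0: LHS = (0 - 2) mod 2 = (-2) mod 2 = 0; 0 ≠ 1 — holds
Fails at x = 1: LHS = (1 - 2) mod 2 = (-1) mod 2 = 1; 1 ≠ 1 — FAILS
It is satisfied by some integers in the range but not all.

Answer: Sometimes true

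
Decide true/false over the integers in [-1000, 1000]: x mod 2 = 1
The claim fails at x = 0:
x = 0: LHS = 0 mod 2 = 0; 0 = 1 — FAILS

Because a single integer refutes it, the statement is false.

Answer: False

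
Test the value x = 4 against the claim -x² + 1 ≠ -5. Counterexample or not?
Substitute x = 4 into the relation:
x = 4: LHS = -4² + 1 = -15; -15 ≠ -5 — holds

The relation holds at x = 4, so it is not a counterexample.

Answer: No, x = 4 is not a counterexample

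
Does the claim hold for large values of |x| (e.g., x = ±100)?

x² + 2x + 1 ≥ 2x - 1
x = 100: LHS = 100² + 2·100 + 1 = 10201, RHS = 2·100 - 1 = 199; 10201 ≥ 199 — holds
x = -100: LHS = (-100)² + 2·(-100) + 1 = 9801, RHS = 2·(-100) - 1 = -201; 9801 ≥ -201 — holds

Answer: Yes, holds for both x = 100 and x = -100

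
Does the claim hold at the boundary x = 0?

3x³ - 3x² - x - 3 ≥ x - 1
x = 0: LHS = 3·0³ - 3·0² - 0 - 3 = -3, RHS = 0 - 1 = -1; -3 ≥ -1 — FAILS

The relation fails at x = 0, so x = 0 is a counterexample.

Answer: No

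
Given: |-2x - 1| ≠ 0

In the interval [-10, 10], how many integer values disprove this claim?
Over all integers in [-10, 10], LHS − RHS is always positive; it is smallest at x = 0, where it equals 1:
x = 0: LHS = |-2·0 - 1| = |-1| = 1; 1 ≠ 0 — holds
At the ends of the range:
x = -10: LHS = |-2·(-10) - 1| = |19| = 19; 19 ≠ 0 — holds
x = 10: LHS = |-2·10 - 1| = |-21| = 21; 21 ≠ 0 — holds
Hence LHS − RHS is never 0, i.e. the two sides are never equal, so the relation holds for every integer in [-10, 10].

No counterexample appears in that range.

Answer: 0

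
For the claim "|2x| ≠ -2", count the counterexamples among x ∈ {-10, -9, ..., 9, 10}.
An absolute value is never negative, so the left side is ≥ 0 for every x, while the right side is -2. Tightest case in [-10, 10] is x = 0:
x = 0: LHS = |2·0| = |0| = 0; 0 ≠ -2 — holds
Hence LHS − RHS is never 0, i.e. the two sides are never equal, so the relation holds for every integer in [-10, 10].

No counterexample appears in that range.

Answer: 0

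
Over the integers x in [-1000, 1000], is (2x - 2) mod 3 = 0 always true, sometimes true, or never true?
Holds at x = 1: LHS = (2·1 - 2) mod 3 = 0 mod 3 = 0; 0 = 0 — holds
Fails at x = 0: LHS = (2·0 - 2) mod 3 = (-2) mod 3 = 1; 1 = 0 — FAILS
It is satisfied by some integers in the range but not all.

Answer: Sometimes true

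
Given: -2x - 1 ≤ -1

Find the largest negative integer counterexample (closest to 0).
Testing negative integers from -1 downward:
x = -1: LHS = -2·(-1) - 1 = 1; 1 ≤ -1 — FAILS  ← closest negative counterexample to 0

Answer: x = -1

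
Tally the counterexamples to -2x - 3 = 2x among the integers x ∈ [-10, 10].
Counterexamples in [-10, 10]: {-10, -9, -8, -7, -6, -5, -4, -3, -2, -1, 0, 1, 2, 3, 4, 5, 6, 7, 8, 9, 10}.

Counting them gives 21 values.

Answer: 21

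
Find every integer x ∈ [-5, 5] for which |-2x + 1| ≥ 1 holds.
Over all integers in [-5, 5], LHS − RHS is smallest at x = 0, where it equals 0:
x = 0: LHS = |-2·0 + 1| = |1| = 1; 1 ≥ 1 — holds
At the ends of the range:
x = -5: LHS = |-2·(-5) + 1| = |11| = 11; 11 ≥ 1 — holds
x = 5: LHS = |-2·5 + 1| = |-9| = 9; 9 ≥ 1 — holds
Hence LHS − RHS is never negative, i.e. LHS ≥ RHS throughout, so the relation holds for every integer in [-5, 5].

Answer: All integers in [-5, 5]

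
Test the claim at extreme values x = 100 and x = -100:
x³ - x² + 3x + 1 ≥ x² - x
x = 100: LHS = 100³ - 100² + 3·100 + 1 = 990301, RHS = 100² - 100 = 9900; 990301 ≥ 9900 — holds
x = -100: LHS = (-100)³ - (-100)² + 3·(-100) + 1 = -1010299, RHS = (-100)² - (-100) = 10100; -1010299 ≥ 10100 — FAILS

Answer: Partially: holds for x = 100, fails for x = -100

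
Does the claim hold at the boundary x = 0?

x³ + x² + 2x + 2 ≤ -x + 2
x = 0: LHS = 0³ + 0² + 2·0 + 2 = 2, RHS = -0 + 2 = 2; 2 ≤ 2 — holds

The relation is satisfied at x = 0.

Answer: Yes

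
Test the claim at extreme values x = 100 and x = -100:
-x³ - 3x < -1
x = 100: LHS = -100³ - 3·100 = -1000300; -1000300 < -1 — holds
x = -100: LHS = -(-100)³ - 3·(-100) = 1000300; 1000300 < -1 — FAILS

Answer: Partially: holds for x = 100, fails for x = -100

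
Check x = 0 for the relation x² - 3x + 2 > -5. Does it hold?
x = 0: LHS = 0² - 3·0 + 2 = 2; 2 > -5 — holds

The relation is satisfied at x = 0.

Answer: Yes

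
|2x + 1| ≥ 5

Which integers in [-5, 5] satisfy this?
Holds for: {-5, -4, -3, 2, 3, 4, 5}
Fails for: {-2, -1, 0, 1}

Answer: {-5, -4, -3, 2, 3, 4, 5}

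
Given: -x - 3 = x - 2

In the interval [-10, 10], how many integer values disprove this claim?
Counterexamples in [-10, 10]: {-10, -9, -8, -7, -6, -5, -4, -3, -2, -1, 0, 1, 2, 3, 4, 5, 6, 7, 8, 9, 10}.

Counting them gives 21 values.

Answer: 21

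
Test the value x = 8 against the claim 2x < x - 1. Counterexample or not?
Substitute x = 8 into the relation:
x = 8: LHS = 2·8 = 16, RHS = 8 - 1 = 7; 16 < 7 — FAILS

Since the claim fails at x = 8, this value is a counterexample.

Answer: Yes, x = 8 is a counterexample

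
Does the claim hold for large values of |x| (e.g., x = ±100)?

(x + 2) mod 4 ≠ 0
x = 100: LHS = (100 + 2) mod 4 = 102 mod 4 = 2; 2 ≠ 0 — holds
x = -100: LHS = ((-100) + 2) mod 4 = (-98) mod 4 = 2; 2 ≠ 0 — holds

Answer: Yes, holds for both x = 100 and x = -100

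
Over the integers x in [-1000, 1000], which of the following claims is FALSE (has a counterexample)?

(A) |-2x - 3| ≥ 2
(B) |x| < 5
(A) x = -1: LHS = |-2·(-1) - 3| = |-1| = 1; 1 ≥ 2 — FAILS
(B) x = 5: LHS = |5| = 5; 5 < 5 — FAILS

Answer: Both A and B are false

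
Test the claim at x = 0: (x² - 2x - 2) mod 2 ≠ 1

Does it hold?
x = 0: LHS = (0² - 2·0 - 2) mod 2 = (-2) mod 2 = 0; 0 ≠ 1 — holds

The relation is satisfied at x = 0.

Answer: Yes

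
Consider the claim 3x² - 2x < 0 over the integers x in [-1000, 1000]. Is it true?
The claim fails at x = 0:
x = 0: LHS = 3·0² - 2·0 = 0; 0 < 0 — FAILS

Because a single integer refutes it, the statement is false.

Answer: False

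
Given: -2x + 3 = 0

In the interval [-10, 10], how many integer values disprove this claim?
Counterexamples in [-10, 10]: {-10, -9, -8, -7, -6, -5, -4, -3, -2, -1, 0, 1, 2, 3, 4, 5, 6, 7, 8, 9, 10}.

Counting them gives 21 values.

Answer: 21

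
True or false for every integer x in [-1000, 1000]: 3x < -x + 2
The claim fails at x = 1:
x = 1: LHS = 3·1 = 3, RHS = -1 + 2 = 1; 3 < 1 — FAILS

Because a single integer refutes it, the statement is false.

Answer: False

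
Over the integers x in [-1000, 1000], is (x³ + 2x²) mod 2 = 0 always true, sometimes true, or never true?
Holds at x = 0: LHS = (0³ + 2·0²) mod 2 = 0 mod 2 = 0; 0 = 0 — holds
Fails at x = 1: LHS = (1³ + 2·1²) mod 2 = 3 mod 2 = 1; 1 = 0 — FAILS
It is satisfied by some integers in the range but not all.

Answer: Sometimes true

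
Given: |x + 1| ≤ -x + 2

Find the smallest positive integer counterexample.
Testing positive integers:
x = 1: LHS = |1 + 1| = |2| = 2, RHS = -1 + 2 = 1; 2 ≤ 1 — FAILS  ← smallest positive counterexample

Answer: x = 1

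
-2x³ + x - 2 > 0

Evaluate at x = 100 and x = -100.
x = 100: LHS = -2·100³ + 100 - 2 = -1999902; -1999902 > 0 — FAILS
x = -100: LHS = -2·(-100)³ + (-100) - 2 = 1999898; 1999898 > 0 — holds

Answer: Partially: fails for x = 100, holds for x = -100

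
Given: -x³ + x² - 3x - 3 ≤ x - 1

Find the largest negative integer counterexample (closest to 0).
Testing negative integers from -1 downward:
x = -1: LHS = -(-1)³ + (-1)² - 3·(-1) - 3 = 2, RHS = (-1) - 1 = -2; 2 ≤ -2 — FAILS  ← closest negative counterexample to 0

Answer: x = -1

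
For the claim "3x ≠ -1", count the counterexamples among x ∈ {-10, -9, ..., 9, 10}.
Track d = LHS − RHS over the integers in [-10, 10]. Equality would need d = 0, but d changes sign only between consecutive integers, jumping over 0:
x = -1: LHS = 3·(-1) = -3; -3 ≠ -1 — holds  (d = -2)
x = 0: LHS = 3·0 = 0; 0 ≠ -1 — holds  (d = 1)
Away from these crossings d keeps a constant sign, and checking every integer in [-10, 10] confirms d ≠ 0 throughout. Hence the two sides are never equal, so the relation holds for every integer in [-10, 10].

No counterexample appears in that range.

Answer: 0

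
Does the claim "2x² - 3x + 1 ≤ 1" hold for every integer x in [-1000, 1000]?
The claim fails at x = -1:
x = -1: LHS = 2·(-1)² - 3·(-1) + 1 = 6; 6 ≤ 1 — FAILS

Because a single integer refutes it, the statement is false.

Answer: False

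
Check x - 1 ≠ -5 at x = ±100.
x = 100: LHS = 100 - 1 = 99; 99 ≠ -5 — holds
x = -100: LHS = (-100) - 1 = -101; -101 ≠ -5 — holds

Answer: Yes, holds for both x = 100 and x = -100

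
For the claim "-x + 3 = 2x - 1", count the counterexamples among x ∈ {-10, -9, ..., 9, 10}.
Counterexamples in [-10, 10]: {-10, -9, -8, -7, -6, -5, -4, -3, -2, -1, 0, 1, 2, 3, 4, 5, 6, 7, 8, 9, 10}.

Counting them gives 21 values.

Answer: 21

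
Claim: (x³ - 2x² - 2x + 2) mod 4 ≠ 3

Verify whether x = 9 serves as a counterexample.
Substitute x = 9 into the relation:
x = 9: LHS = (9³ - 2·9² - 2·9 + 2) mod 4 = 551 mod 4 = 3; 3 ≠ 3 — FAILS

Since the claim fails at x = 9, this value is a counterexample.

Answer: Yes, x = 9 is a counterexample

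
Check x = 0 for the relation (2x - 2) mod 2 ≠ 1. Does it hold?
x = 0: LHS = (2·0 - 2) mod 2 = (-2) mod 2 = 0; 0 ≠ 1 — holds

The relation is satisfied at x = 0.

Answer: Yes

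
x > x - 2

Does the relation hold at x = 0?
x = 0: RHS = 0 - 2 = -2; 0 > -2 — holds

The relation is satisfied at x = 0.

Answer: Yes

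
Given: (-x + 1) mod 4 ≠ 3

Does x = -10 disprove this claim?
Substitute x = -10 into the relation:
x = -10: LHS = (-(-10) + 1) mod 4 = 11 mod 4 = 3; 3 ≠ 3 — FAILS

Since the claim fails at x = -10, this value is a counterexample.

Answer: Yes, x = -10 is a counterexample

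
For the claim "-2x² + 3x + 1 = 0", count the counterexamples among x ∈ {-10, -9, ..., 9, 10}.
Counterexamples in [-10, 10]: {-10, -9, -8, -7, -6, -5, -4, -3, -2, -1, 0, 1, 2, 3, 4, 5, 6, 7, 8, 9, 10}.

Counting them gives 21 values.

Answer: 21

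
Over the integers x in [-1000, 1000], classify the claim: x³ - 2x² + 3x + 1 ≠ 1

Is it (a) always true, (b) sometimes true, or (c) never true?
Holds at x = 1: LHS = 1³ - 2·1² + 3·1 + 1 = 3; 3 ≠ 1 — holds
Fails at x = 0: LHS = 0³ - 2·0² + 3·0 + 1 = 1; 1 ≠ 1 — FAILS
It is satisfied by some integers in the range but not all.

Answer: Sometimes true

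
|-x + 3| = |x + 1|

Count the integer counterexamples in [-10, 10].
Counterexamples in [-10, 10]: {-10, -9, -8, -7, -6, -5, -4, -3, -2, -1, 0, 2, 3, 4, 5, 6, 7, 8, 9, 10}.

Counting them gives 20 values.

Answer: 20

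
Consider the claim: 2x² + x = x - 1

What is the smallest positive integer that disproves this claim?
Testing positive integers:
x = 1: LHS = 2·1² + 1 = 3, RHS = 1 - 1 = 0; 3 = 0 — FAILS  ← smallest positive counterexample

Answer: x = 1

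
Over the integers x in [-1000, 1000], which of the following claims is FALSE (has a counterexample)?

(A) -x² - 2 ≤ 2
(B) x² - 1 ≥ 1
(A) Over all integers in [-1000, 1000], LHS − RHS is largest at x = 0, where it equals -4:
x = 0: LHS = -0² - 2 = -2; -2 ≤ 2 — holds
At the ends of the range:
x = -1000: LHS = -(-1000)² - 2 = -1000002; -1000002 ≤ 2 — holds
x = 1000: LHS = -1000² - 2 = -1000002; -1000002 ≤ 2 — holds
Hence LHS − RHS is never positive, i.e. LHS ≤ RHS throughout, so the relation holds for every integer in [-1000, 1000].

(B) x = 0: LHS = 0² - 1 = -1; -1 ≥ 1 — FAILS

Only (B) has a counterexample.

Answer: B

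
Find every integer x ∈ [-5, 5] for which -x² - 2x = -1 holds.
Track d = LHS − RHS over the integers in [-5, 5]. Equality would need d = 0, but d changes sign only between consecutive integers, jumping over 0:
x = -3: LHS = -(-3)² - 2·(-3) = -3; -3 = -1 — FAILS  (d = -2)
x = -2: LHS = -(-2)² - 2·(-2) = 0; 0 = -1 — FAILS  (d = 1)
x = 0: LHS = -0² - 2·0 = 0; 0 = -1 — FAILS  (d = 1)
x = 1: LHS = -1² - 2·1 = -3; -3 = -1 — FAILS  (d = -2)
Away from these crossings d keeps a constant sign, and checking every integer in [-5, 5] confirms d ≠ 0 throughout. Hence the two sides are never equal, so the claimed relation (=) fails for every integer in [-5, 5].

Answer: None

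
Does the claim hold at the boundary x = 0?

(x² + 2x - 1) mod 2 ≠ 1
x = 0: LHS = (0² + 2·0 - 1) mod 2 = (-1) mod 2 = 1; 1 ≠ 1 — FAILS

The relation fails at x = 0, so x = 0 is a counterexample.

Answer: No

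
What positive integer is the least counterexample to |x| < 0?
Testing positive integers:
x = 1: LHS = |1| = 1; 1 < 0 — FAILS  ← smallest positive counterexample

Answer: x = 1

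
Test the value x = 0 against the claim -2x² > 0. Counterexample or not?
Substitute x = 0 into the relation:
x = 0: LHS = -2·0² = 0; 0 > 0 — FAILS

Since the claim fails at x = 0, this value is a counterexample.

Answer: Yes, x = 0 is a counterexample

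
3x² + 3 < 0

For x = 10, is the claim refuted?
Substitute x = 10 into the relation:
x = 10: LHS = 3·10² + 3 = 303; 303 < 0 — FAILS

Since the claim fails at x = 10, this value is a counterexample.

Answer: Yes, x = 10 is a counterexample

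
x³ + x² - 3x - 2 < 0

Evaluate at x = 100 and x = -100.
x = 100: LHS = 100³ + 100² - 3·100 - 2 = 1009698; 1009698 < 0 — FAILS
x = -100: LHS = (-100)³ + (-100)² - 3·(-100) - 2 = -989702; -989702 < 0 — holds

Answer: Partially: fails for x = 100, holds for x = -100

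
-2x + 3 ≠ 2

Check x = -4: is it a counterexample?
Substitute x = -4 into the relation:
x = -4: LHS = -2·(-4) + 3 = 11; 11 ≠ 2 — holds

The relation holds at x = -4, so it is not a counterexample.

Answer: No, x = -4 is not a counterexample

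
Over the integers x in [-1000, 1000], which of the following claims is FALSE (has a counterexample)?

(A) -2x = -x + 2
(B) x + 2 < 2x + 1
(A) x = 0: LHS = -2·0 = 0, RHS = -0 + 2 = 2; 0 = 2 — FAILS
(B) x = 0: LHS = 0 + 2 = 2, RHS = 2·0 + 1 = 1; 2 < 1 — FAILS

Answer: Both A and B are false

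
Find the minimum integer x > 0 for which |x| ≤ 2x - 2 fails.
Testing positive integers:
x = 1: LHS = |1| = 1, RHS = 2·1 - 2 = 0; 1 ≤ 0 — FAILS  ← smallest positive counterexample

Answer: x = 1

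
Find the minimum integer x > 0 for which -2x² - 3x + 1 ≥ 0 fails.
Testing positive integers:
x = 1: LHS = -2·1² - 3·1 + 1 = -4; -4 ≥ 0 — FAILS  ← smallest positive counterexample

Answer: x = 1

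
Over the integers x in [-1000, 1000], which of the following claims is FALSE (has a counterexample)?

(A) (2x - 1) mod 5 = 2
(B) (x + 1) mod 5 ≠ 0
(A) x = 0: LHS = (2·0 - 1) mod 5 = (-1) mod 5 = 4; 4 = 2 — FAILS
(B) x = -1: LHS = ((-1) + 1) mod 5 = 0 mod 5 = 0; 0 ≠ 0 — FAILS

Answer: Both A and B are false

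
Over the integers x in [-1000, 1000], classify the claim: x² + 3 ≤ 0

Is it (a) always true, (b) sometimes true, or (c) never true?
Over all integers in [-1000, 1000], LHS − RHS is smallest at x = 0, where it equals 3:
x = 0: LHS = 0² + 3 = 3; 3 ≤ 0 — FAILS
At the ends of the range:
x = -1000: LHS = (-1000)² + 3 = 1000003; 1000003 ≤ 0 — FAILS
x = 1000: LHS = 1000² + 3 = 1000003; 1000003 ≤ 0 — FAILS
Hence LHS − RHS is never zero or negative, i.e. LHS > RHS throughout, so the claimed relation (≤) fails for every integer in [-1000, 1000].

No integer in the range satisfies it.

Answer: Never true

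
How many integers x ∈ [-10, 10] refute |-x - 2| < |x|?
Counterexamples in [-10, 10]: {-1, 0, 1, 2, 3, 4, 5, 6, 7, 8, 9, 10}.

Counting them gives 12 values.

Answer: 12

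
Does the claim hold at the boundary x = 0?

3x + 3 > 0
x = 0: LHS = 3·0 + 3 = 3; 3 > 0 — holds

The relation is satisfied at x = 0.

Answer: Yes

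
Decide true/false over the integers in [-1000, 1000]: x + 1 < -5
The claim fails at x = 0:
x = 0: LHS = 0 + 1 = 1; 1 < -5 — FAILS

Because a single integer refutes it, the statement is false.

Answer: False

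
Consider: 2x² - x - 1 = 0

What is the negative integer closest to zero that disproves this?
Testing negative integers from -1 downward:
x = -1: LHS = 2·(-1)² - (-1) - 1 = 2; 2 = 0 — FAILS  ← closest negative counterexample to 0

Answer: x = -1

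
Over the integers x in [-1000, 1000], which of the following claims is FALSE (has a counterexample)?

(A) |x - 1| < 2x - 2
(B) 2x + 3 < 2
(A) x = 0: LHS = |0 - 1| = |-1| = 1, RHS = 2·0 - 2 = -2; 1 < -2 — FAILS
(B) x = 0: LHS = 2·0 + 3 = 3; 3 < 2 — FAILS

Answer: Both A and B are false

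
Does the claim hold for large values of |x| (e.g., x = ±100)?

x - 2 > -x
x = 100: LHS = 100 - 2 = 98; 98 > -100 — holds
x = -100: LHS = (-100) - 2 = -102, RHS = -(-100) = 100; -102 > 100 — FAILS

Answer: Partially: holds for x = 100, fails for x = -100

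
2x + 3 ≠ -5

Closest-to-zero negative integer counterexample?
Testing negative integers from -1 downward:
x = -1: LHS = 2·(-1) + 3 = 1; 1 ≠ -5 — holds
x = -2: LHS = 2·(-2) + 3 = -1; -1 ≠ -5 — holds
x = -3: LHS = 2·(-3) + 3 = -3; -3 ≠ -5 — holds
x = -4: LHS = 2·(-4) + 3 = -5; -5 ≠ -5 — FAILS  ← closest negative counterexample to 0

Answer: x = -4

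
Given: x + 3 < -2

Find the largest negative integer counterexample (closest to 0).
Testing negative integers from -1 downward:
x = -1: LHS = (-1) + 3 = 2; 2 < -2 — FAILS  ← closest negative counterexample to 0

Answer: x = -1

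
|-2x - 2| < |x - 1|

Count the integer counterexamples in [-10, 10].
Counterexamples in [-10, 10]: {-10, -9, -8, -7, -6, -5, -4, -3, 0, 1, 2, 3, 4, 5, 6, 7, 8, 9, 10}.

Counting them gives 19 values.

Answer: 19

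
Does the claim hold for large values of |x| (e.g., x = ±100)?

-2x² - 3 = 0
x = 100: LHS = -2·100² - 3 = -20003; -20003 = 0 — FAILS
x = -100: LHS = -2·(-100)² - 3 = -20003; -20003 = 0 — FAILS

Answer: No, fails for both x = 100 and x = -100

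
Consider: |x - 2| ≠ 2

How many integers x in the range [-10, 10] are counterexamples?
Counterexamples in [-10, 10]: {0, 4}.

Counting them gives 2 values.

Answer: 2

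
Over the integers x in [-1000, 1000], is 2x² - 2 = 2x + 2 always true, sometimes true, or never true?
Holds at x = -1: LHS = 2·(-1)² - 2 = 0, RHS = 2·(-1) + 2 = 0; 0 = 0 — holds
Fails at x = 0: LHS = 2·0² - 2 = -2, RHS = 2·0 + 2 = 2; -2 = 2 — FAILS
It is satisfied by some integers in the range but not all.

Answer: Sometimes true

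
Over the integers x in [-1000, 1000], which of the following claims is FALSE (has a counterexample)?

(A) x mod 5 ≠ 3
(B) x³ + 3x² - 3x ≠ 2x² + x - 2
(A) x = -2: LHS = (-2) mod 5 = 3; 3 ≠ 3 — FAILS
(B) x = 1: LHS = 1³ + 3·1² - 3·1 = 1, RHS = 2·1² + 1 - 2 = 1; 1 ≠ 1 — FAILS

Answer: Both A and B are false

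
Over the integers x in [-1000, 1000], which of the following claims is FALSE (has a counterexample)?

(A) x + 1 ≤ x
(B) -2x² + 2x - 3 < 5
(A) x = 0: LHS = 0 + 1 = 1; 1 ≤ 0 — FAILS

(B) Over all integers in [-1000, 1000], LHS − RHS is largest at x = 0, where it equals -8:
x = 0: LHS = -2·0² + 2·0 - 3 = -3; -3 < 5 — holds
At the ends of the range:
x = -1000: LHS = -2·(-1000)² + 2·(-1000) - 3 = -2002003; -2002003 < 5 — holds
x = 1000: LHS = -2·1000² + 2·1000 - 3 = -1998003; -1998003 < 5 — holds
Hence LHS − RHS is never zero or positive, i.e. LHS < RHS throughout, so the relation holds for every integer in [-1000, 1000].

Only (A) has a counterexample.

Answer: A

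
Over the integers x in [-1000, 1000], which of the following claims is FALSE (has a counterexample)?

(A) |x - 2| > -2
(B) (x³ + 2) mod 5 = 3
(A) An absolute value is never negative, so the left side is ≥ 0 for every x, while the right side is -2. Tightest case in [-1000, 1000] is x = 2:
x = 2: LHS = |2 - 2| = |0| = 0; 0 > -2 — holds
Hence LHS − RHS is never zero or negative, i.e. LHS > RHS throughout, so the relation holds for every integer in [-1000, 1000].

(B) x = 0: LHS = (0³ + 2) mod 5 = 2 mod 5 = 2; 2 = 3 — FAILS

Only (B) has a counterexample.

Answer: B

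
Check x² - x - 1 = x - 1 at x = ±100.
x = 100: LHS = 100² - 100 - 1 = 9899, RHS = 100 - 1 = 99; 9899 = 99 — FAILS
x = -100: LHS = (-100)² - (-100) - 1 = 10099, RHS = (-100) - 1 = -101; 10099 = -101 — FAILS

Answer: No, fails for both x = 100 and x = -100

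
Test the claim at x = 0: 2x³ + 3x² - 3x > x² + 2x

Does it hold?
x = 0: LHS = 2·0³ + 3·0² - 3·0 = 0, RHS = 0² + 2·0 = 0; 0 > 0 — FAILS

The relation fails at x = 0, so x = 0 is a counterexample.

Answer: No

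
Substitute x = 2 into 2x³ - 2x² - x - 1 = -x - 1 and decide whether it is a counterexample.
Substitute x = 2 into the relation:
x = 2: LHS = 2·2³ - 2·2² - 2 - 1 = 5, RHS = -2 - 1 = -3; 5 = -3 — FAILS

Since the claim fails at x = 2, this value is a counterexample.

Answer: Yes, x = 2 is a counterexample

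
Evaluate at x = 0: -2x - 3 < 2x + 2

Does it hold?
x = 0: LHS = -2·0 - 3 = -3, RHS = 2·0 + 2 = 2; -3 < 2 — holds

The relation is satisfied at x = 0.

Answer: Yes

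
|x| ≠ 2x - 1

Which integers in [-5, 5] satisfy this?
Holds for: {-5, -4, -3, -2, -1, 0, 2, 3, 4, 5}
Fails for: {1}

Answer: {-5, -4, -3, -2, -1, 0, 2, 3, 4, 5}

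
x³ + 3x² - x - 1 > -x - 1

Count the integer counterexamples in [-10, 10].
Counterexamples in [-10, 10]: {-10, -9, -8, -7, -6, -5, -4, -3, 0}.

Counting them gives 9 values.

Answer: 9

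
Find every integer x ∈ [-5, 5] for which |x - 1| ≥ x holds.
Holds for: {-5, -4, -3, -2, -1, 0}
Fails for: {1, 2, 3, 4, 5}

Answer: {-5, -4, -3, -2, -1, 0}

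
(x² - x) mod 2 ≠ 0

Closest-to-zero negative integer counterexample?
Testing negative integers from -1 downward:
x = -1: LHS = ((-1)² - (-1)) mod 2 = 2 mod 2 = 0; 0 ≠ 0 — FAILS  ← closest negative counterexample to 0

Answer: x = -1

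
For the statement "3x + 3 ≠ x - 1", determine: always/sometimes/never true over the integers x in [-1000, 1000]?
Holds at x = 0: LHS = 3·0 + 3 = 3, RHS = 0 - 1 = -1; 3 ≠ -1 — holds
Fails at x = -2: LHS = 3·(-2) + 3 = -3, RHS = (-2) - 1 = -3; -3 ≠ -3 — FAILS
It is satisfied by some integers in the range but not all.

Answer: Sometimes true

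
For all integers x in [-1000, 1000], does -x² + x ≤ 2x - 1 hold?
The claim fails at x = 0:
x = 0: LHS = -0² + 0 = 0, RHS = 2·0 - 1 = -1; 0 ≤ -1 — FAILS

Because a single integer refutes it, the statement is false.

Answer: False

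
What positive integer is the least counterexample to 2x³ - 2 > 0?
Testing positive integers:
x = 1: LHS = 2·1³ - 2 = 0; 0 > 0 — FAILS  ← smallest positive counterexample

Answer: x = 1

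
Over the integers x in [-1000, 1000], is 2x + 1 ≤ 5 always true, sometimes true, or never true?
Holds at x = 0: LHS = 2·0 + 1 = 1; 1 ≤ 5 — holds
Fails at x = 3: LHS = 2·3 + 1 = 7; 7 ≤ 5 — FAILS
It is satisfied by some integers in the range but not all.

Answer: Sometimes true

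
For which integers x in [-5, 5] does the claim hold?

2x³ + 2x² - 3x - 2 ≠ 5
Track d = LHS − RHS over the integers in [-5, 5]. Equality would need d = 0, but d changes sign only between consecutive integers, jumping over 0:
x = 1: LHS = 2·1³ + 2·1² - 3·1 - 2 = -1; -1 ≠ 5 — holds  (d = -6)
x = 2: LHS = 2·2³ + 2·2² - 3·2 - 2 = 16; 16 ≠ 5 — holds  (d = 11)
Away from these crossings d keeps a constant sign, and checking every integer in [-5, 5] confirms d ≠ 0 throughout. Hence the two sides are never equal, so the relation holds for every integer in [-5, 5].

Answer: All integers in [-5, 5]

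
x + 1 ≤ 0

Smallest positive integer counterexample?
Testing positive integers:
x = 1: LHS = 1 + 1 = 2; 2 ≤ 0 — FAILS  ← smallest positive counterexample

Answer: x = 1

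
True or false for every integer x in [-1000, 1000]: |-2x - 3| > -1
An absolute value is never negative, so the left side is ≥ 0 for every x, while the right side is -1. Tightest case in [-1000, 1000] is x = -1:
x = -1: LHS = |-2·(-1) - 3| = |-1| = 1; 1 > -1 — holds
Hence LHS − RHS is never zero or negative, i.e. LHS > RHS throughout, so the relation holds for every integer in [-1000, 1000].

No counterexample exists.

Answer: True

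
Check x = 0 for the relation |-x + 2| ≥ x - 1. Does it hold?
x = 0: LHS = |-0 + 2| = |2| = 2, RHS = 0 - 1 = -1; 2 ≥ -1 — holds

The relation is satisfied at x = 0.

Answer: Yes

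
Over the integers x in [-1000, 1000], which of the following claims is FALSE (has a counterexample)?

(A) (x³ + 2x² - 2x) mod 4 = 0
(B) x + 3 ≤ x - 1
(A) x = 1: LHS = (1³ + 2·1² - 2·1) mod 4 = 1 mod 4 = 1; 1 = 0 — FAILS
(B) x = 0: LHS = 0 + 3 = 3, RHS = 0 - 1 = -1; 3 ≤ -1 — FAILS

Answer: Both A and B are false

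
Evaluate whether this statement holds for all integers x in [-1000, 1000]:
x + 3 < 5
The claim fails at x = 2:
x = 2: LHS = 2 + 3 = 5; 5 < 5 — FAILS

Because a single integer refutes it, the statement is false.

Answer: False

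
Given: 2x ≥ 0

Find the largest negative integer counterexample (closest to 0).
Testing negative integers from -1 downward:
x = -1: LHS = 2·(-1) = -2; -2 ≥ 0 — FAILS  ← closest negative counterexample to 0

Answer: x = -1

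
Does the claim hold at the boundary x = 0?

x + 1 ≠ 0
x = 0: LHS = 0 + 1 = 1; 1 ≠ 0 — holds

The relation is satisfied at x = 0.

Answer: Yes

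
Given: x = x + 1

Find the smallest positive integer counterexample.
Testing positive integers:
x = 1: RHS = 1 + 1 = 2; 1 = 2 — FAILS  ← smallest positive counterexample

Answer: x = 1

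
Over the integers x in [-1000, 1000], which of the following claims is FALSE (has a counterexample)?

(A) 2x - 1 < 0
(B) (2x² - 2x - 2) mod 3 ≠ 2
(A) x = 1: LHS = 2·1 - 1 = 1; 1 < 0 — FAILS
(B) x = -1: LHS = (2·(-1)² - 2·(-1) - 2) mod 3 = 2 mod 3 = 2; 2 ≠ 2 — FAILS

Answer: Both A and B are false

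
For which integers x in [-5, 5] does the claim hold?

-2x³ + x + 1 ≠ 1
Holds for: {-5, -4, -3, -2, -1, 1, 2, 3, 4, 5}
Fails for: {0}

Answer: {-5, -4, -3, -2, -1, 1, 2, 3, 4, 5}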